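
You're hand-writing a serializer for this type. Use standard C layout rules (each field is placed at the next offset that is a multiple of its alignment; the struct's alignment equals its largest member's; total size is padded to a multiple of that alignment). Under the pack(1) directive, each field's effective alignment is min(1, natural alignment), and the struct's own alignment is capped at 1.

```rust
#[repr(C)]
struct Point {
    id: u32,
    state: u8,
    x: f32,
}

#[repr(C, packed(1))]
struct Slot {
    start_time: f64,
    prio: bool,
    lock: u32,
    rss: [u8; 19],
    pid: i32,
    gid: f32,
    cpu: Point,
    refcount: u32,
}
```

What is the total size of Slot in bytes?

Point: @0: id [4B, align 4] → 4; @4: state [1B, align 1] → 5; +3 pad (align 4); @8: x [4B, align 4] → 12; size 12, align 4
@0: start_time [8B, align 1] → 8
@8: prio [1B, align 1] → 9
@9: lock [4B, align 1] → 13
@13: rss [19B, align 1] → 32
@32: pid [4B, align 1] → 36
@36: gid [4B, align 1] → 40
@40: cpu [12B, align 1] → 52
@52: refcount [4B, align 1] → 56
size 56, align 1

56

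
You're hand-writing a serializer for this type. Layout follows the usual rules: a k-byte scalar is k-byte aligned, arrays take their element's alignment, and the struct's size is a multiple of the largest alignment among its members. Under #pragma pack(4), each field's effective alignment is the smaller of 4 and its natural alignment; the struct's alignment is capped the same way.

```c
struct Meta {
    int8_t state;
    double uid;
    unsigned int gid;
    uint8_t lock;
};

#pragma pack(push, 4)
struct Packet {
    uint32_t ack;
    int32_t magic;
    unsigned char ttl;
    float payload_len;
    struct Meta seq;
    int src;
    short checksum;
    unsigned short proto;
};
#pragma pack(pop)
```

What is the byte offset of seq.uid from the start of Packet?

24

Meta: state at 0 (size 1, align 1) → ends 1; pad 7 to align 8 for uid; uid at 8 (size 8, align 8) → ends 16; gid at 16 (size 4, align 4) → ends 20; lock at 20 (size 1, align 1) → ends 21; tail pad 3 to reach multiple of 8; total 24 bytes, alignment 8
ack at 0 (size 4, align 4) → ends 4
magic at 4 (size 4, align 4) → ends 8
ttl at 8 (size 1, align 1) → ends 9
pad 3 to align 4 for payload_len
payload_len at 12 (size 4, align 4) → ends 16
seq at 16 (size 24, align 4) → ends 40
within Meta: uid at 8
16 + 8 = 24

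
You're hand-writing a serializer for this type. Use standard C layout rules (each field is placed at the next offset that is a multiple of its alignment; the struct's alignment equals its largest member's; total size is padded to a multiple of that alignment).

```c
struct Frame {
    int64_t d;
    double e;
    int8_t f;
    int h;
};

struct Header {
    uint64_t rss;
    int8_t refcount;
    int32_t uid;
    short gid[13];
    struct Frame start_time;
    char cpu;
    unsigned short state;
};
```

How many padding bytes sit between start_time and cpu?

Frame: d at 0 (size 8, align 8) → ends 8; e at 8 (size 8, align 8) → ends 16; f at 16 (size 1, align 1) → ends 17; pad 3 to align 4 for h; h at 20 (size 4, align 4) → ends 24; total 24 bytes, alignment 8
rss at 0 (size 8, align 8) → ends 8
refcount at 8 (size 1, align 1) → ends 9
pad 3 to align 4 for uid
uid at 12 (size 4, align 4) → ends 16
gid at 16 (size 26, align 2) → ends 42
pad 6 to align 8 for start_time
start_time at 48 (size 24, align 8) → ends 72
cpu at 72 (size 1, align 1) → ends 73

0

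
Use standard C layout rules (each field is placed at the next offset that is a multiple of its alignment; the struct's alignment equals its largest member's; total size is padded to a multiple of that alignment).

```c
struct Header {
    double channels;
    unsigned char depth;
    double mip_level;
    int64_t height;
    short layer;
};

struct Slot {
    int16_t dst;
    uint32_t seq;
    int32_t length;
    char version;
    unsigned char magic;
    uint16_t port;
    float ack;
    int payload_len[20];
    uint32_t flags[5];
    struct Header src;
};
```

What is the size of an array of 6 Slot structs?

Header: @0: channels [8B, align 8] → 8; @8: depth [1B, align 1] → 9; +7 pad (align 8); @16: mip_level [8B, align 8] → 24; @24: height [8B, align 8] → 32; @32: layer [2B, align 2] → 34; +6 tail pad (align 8); size 40, align 8
@0: dst [2B, align 2] → 2
+2 pad (align 4)
@4: seq [4B, align 4] → 8
@8: length [4B, align 4] → 12
@12: version [1B, align 1] → 13
@13: magic [1B, align 1] → 14
@14: port [2B, align 2] → 16
@16: ack [4B, align 4] → 20
@20: payload_len [80B, align 4] → 100
@100: flags [20B, align 4] → 120
@120: src [40B, align 8] → 160
size 160, align 8
array of 6: 6 × 160 = 960

960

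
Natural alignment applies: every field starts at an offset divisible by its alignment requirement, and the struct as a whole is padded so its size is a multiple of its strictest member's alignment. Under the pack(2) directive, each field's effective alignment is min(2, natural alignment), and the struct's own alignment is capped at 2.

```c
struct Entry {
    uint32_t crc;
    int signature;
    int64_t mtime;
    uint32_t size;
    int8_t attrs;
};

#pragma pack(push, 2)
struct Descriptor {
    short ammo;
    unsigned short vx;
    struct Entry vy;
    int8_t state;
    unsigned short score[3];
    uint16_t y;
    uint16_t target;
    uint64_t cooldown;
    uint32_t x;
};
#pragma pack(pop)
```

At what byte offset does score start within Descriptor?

Entry: 0..4  crc  (4B, 4-aligned); 4..8  signature  (4B, 4-aligned); 8..16  mtime  (8B, 8-aligned); 16..20  size  (4B, 4-aligned); 20..21  attrs  (1B, 1-aligned); 21..24  -- tail padding (3B); sizeof = 24, alignof = 8
0..2  ammo  (2B, 2-aligned)
2..4  vx  (2B, 2-aligned)
4..28  vy  (24B, 2-aligned)
28..29  state  (1B, 1-aligned)
29..30  -- padding (1B)
30..36  score  (6B, 2-aligned)

30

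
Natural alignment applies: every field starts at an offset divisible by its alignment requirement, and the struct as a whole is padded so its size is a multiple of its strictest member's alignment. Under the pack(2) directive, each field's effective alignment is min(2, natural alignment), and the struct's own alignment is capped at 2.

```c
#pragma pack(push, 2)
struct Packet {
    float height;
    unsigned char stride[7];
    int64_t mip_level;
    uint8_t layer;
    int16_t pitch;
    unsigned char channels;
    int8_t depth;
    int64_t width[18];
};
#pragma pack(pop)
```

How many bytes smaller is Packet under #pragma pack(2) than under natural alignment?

natural layout:
  0..4  height  (4B, 4-aligned)
  4..11  stride  (7B, 1-aligned)
  11..16  -- padding (5B)
  16..24  mip_level  (8B, 8-aligned)
  24..25  layer  (1B, 1-aligned)
  25..26  -- padding (1B)
  26..28  pitch  (2B, 2-aligned)
  28..29  channels  (1B, 1-aligned)
  29..30  depth  (1B, 1-aligned)
  30..32  -- padding (2B)
  32..176  width  (144B, 8-aligned)
  sizeof = 176, alignof = 8
packed(2) layout:
  0..4  height  (4B, 2-aligned)
  4..11  stride  (7B, 1-aligned)
  11..12  -- padding (1B)
  12..20  mip_level  (8B, 2-aligned)
  20..21  layer  (1B, 1-aligned)
  21..22  -- padding (1B)
  22..24  pitch  (2B, 2-aligned)
  24..25  channels  (1B, 1-aligned)
  25..26  depth  (1B, 1-aligned)
  26..170  width  (144B, 2-aligned)
  sizeof = 170, alignof = 2
176 − 170 = 6

6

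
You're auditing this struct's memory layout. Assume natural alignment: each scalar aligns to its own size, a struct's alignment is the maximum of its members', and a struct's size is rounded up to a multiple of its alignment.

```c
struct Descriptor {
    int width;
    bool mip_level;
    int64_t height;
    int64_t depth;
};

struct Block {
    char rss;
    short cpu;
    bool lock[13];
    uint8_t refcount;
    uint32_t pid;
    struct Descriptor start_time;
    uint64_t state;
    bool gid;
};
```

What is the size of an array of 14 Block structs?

Descriptor: @0: width [4B, align 4] → 4; @4: mip_level [1B, align 1] → 5; +3 pad (align 8); @8: height [8B, align 8] → 16; @16: depth [8B, align 8] → 24; size 24, align 8
@0: rss [1B, align 1] → 1
+1 pad (align 2)
@2: cpu [2B, align 2] → 4
@4: lock [13B, align 1] → 17
@17: refcount [1B, align 1] → 18
+2 pad (align 4)
@20: pid [4B, align 4] → 24
@24: start_time [24B, align 8] → 48
@48: state [8B, align 8] → 56
@56: gid [1B, align 1] → 57
+7 tail pad (align 8)
size 64, align 8
array of 14: 14 × 64 = 896

896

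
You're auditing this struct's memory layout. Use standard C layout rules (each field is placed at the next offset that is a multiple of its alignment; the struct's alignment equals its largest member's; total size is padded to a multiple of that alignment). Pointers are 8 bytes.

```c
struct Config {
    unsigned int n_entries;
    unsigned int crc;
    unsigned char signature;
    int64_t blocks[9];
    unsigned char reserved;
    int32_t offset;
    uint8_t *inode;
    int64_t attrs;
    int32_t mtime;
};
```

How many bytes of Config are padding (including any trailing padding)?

n_entries at 0 (size 4, align 4) → ends 4
crc at 4 (size 4, align 4) → ends 8
signature at 8 (size 1, align 1) → ends 9
pad 7 to align 8 for blocks
blocks at 16 (size 72, align 8) → ends 88
reserved at 88 (size 1, align 1) → ends 89
pad 3 to align 4 for offset
offset at 92 (size 4, align 4) → ends 96
inode at 96 (size 8, align 8) → ends 104
attrs at 104 (size 8, align 8) → ends 112
mtime at 112 (size 4, align 4) → ends 116
tail pad 4 to reach multiple of 8
total 120 bytes, alignment 8
data bytes 106, size 120 → padding 14

14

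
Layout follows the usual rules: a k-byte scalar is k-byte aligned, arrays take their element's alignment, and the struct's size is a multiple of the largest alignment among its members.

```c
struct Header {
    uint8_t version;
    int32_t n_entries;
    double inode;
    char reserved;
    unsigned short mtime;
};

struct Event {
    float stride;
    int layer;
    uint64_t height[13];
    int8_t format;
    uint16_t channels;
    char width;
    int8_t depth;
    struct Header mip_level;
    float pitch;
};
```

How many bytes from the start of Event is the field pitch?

144

Header: version at 0 (size 1, align 1) → ends 1; pad 3 to align 4 for n_entries; n_entries at 4 (size 4, align 4) → ends 8; inode at 8 (size 8, align 8) → ends 16; reserved at 16 (size 1, align 1) → ends 17; pad 1 to align 2 for mtime; mtime at 18 (size 2, align 2) → ends 20; tail pad 4 to reach multiple of 8; total 24 bytes, alignment 8
stride at 0 (size 4, align 4) → ends 4
layer at 4 (size 4, align 4) → ends 8
height at 8 (size 104, align 8) → ends 112
format at 112 (size 1, align 1) → ends 113
pad 1 to align 2 for channels
channels at 114 (size 2, align 2) → ends 116
width at 116 (size 1, align 1) → ends 117
depth at 117 (size 1, align 1) → ends 118
pad 2 to align 8 for mip_level
mip_level at 120 (size 24, align 8) → ends 144
pitch at 144 (size 4, align 4) → ends 148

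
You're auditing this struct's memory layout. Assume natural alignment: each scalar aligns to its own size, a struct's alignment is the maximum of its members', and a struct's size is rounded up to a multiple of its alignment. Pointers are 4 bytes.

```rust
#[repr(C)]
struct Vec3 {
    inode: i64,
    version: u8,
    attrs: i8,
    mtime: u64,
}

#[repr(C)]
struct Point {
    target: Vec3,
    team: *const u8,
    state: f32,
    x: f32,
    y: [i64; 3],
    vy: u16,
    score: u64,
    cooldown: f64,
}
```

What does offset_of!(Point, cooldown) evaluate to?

Vec3: inode at 0 (size 8, align 8) → ends 8; version at 8 (size 1, align 1) → ends 9; attrs at 9 (size 1, align 1) → ends 10; pad 6 to align 8 for mtime; mtime at 16 (size 8, align 8) → ends 24; total 24 bytes, alignment 8
target at 0 (size 24, align 8) → ends 24
team at 24 (size 4, align 4) → ends 28
state at 28 (size 4, align 4) → ends 32
x at 32 (size 4, align 4) → ends 36
pad 4 to align 8 for y
y at 40 (size 24, align 8) → ends 64
vy at 64 (size 2, align 2) → ends 66
pad 6 to align 8 for score
score at 72 (size 8, align 8) → ends 80
cooldown at 80 (size 8, align 8) → ends 88

80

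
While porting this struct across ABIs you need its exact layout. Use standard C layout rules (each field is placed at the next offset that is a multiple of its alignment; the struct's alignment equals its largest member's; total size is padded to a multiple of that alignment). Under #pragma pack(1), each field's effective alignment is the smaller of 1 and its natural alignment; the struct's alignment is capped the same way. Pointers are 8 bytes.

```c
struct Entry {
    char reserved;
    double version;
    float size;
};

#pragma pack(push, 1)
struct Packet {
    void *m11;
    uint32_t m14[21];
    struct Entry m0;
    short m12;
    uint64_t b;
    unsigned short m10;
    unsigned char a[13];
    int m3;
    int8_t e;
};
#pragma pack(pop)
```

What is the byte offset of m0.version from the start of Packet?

100

Entry: @0: reserved [1B, align 1] → 1; +7 pad (align 8); @8: version [8B, align 8] → 16; @16: size [4B, align 4] → 20; +4 tail pad (align 8); size 24, align 8
@0: m11 [8B, align 1] → 8
@8: m14 [84B, align 1] → 92
@92: m0 [24B, align 1] → 116
within Entry: version at 8
92 + 8 = 100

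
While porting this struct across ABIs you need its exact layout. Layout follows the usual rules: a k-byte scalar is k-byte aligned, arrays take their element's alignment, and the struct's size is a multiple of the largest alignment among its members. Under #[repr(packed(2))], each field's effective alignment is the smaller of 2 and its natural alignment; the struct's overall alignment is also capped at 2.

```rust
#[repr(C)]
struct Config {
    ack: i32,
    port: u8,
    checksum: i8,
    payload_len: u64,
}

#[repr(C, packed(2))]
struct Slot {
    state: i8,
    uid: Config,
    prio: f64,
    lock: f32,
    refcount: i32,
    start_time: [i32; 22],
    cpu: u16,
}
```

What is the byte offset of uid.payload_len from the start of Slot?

10

Config: ack at 0 (size 4, align 4) → ends 4; port at 4 (size 1, align 1) → ends 5; checksum at 5 (size 1, align 1) → ends 6; pad 2 to align 8 for payload_len; payload_len at 8 (size 8, align 8) → ends 16; total 16 bytes, alignment 8
state at 0 (size 1, align 1) → ends 1
pad 1 to align 2 for uid
uid at 2 (size 16, align 2) → ends 18
within Config: payload_len at 8
2 + 8 = 10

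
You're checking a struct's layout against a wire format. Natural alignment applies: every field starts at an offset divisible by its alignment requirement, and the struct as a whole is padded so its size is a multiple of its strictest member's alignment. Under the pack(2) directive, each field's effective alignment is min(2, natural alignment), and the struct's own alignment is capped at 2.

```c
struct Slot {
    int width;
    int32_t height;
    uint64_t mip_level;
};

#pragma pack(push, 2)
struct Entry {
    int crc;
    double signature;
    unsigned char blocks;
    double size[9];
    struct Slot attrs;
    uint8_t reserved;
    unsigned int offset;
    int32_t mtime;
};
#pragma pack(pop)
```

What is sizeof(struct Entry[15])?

1680

Slot: @0: width [4B, align 4] → 4; @4: height [4B, align 4] → 8; @8: mip_level [8B, align 8] → 16; size 16, align 8
@0: crc [4B, align 2] → 4
@4: signature [8B, align 2] → 12
@12: blocks [1B, align 1] → 13
+1 pad (align 2)
@14: size [72B, align 2] → 86
@86: attrs [16B, align 2] → 102
@102: reserved [1B, align 1] → 103
+1 pad (align 2)
@104: offset [4B, align 2] → 108
@108: mtime [4B, align 2] → 112
size 112, align 2
array of 15: 15 × 112 = 1680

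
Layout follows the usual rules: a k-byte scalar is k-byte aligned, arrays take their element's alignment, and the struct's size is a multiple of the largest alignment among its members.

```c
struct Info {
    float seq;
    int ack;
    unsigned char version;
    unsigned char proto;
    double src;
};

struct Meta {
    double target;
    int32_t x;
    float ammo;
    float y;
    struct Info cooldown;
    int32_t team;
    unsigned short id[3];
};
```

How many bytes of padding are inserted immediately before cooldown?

Info: 0..4  seq  (4B, 4-aligned); 4..8  ack  (4B, 4-aligned); 8..9  version  (1B, 1-aligned); 9..10  proto  (1B, 1-aligned); 10..16  -- padding (6B); 16..24  src  (8B, 8-aligned); sizeof = 24, alignof = 8
0..8  target  (8B, 8-aligned)
8..12  x  (4B, 4-aligned)
12..16  ammo  (4B, 4-aligned)
16..20  y  (4B, 4-aligned)
20..24  -- padding (4B)
24..48  cooldown  (24B, 8-aligned)

4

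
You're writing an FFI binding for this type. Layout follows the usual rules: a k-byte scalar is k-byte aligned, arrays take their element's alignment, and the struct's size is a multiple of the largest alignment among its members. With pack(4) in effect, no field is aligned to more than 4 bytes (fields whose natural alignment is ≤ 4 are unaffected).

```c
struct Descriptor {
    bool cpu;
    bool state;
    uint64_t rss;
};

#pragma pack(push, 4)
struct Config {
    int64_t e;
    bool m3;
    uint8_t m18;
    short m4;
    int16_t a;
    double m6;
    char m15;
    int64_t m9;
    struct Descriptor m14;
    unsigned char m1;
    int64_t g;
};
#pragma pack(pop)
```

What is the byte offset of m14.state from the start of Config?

37

Descriptor: @0: cpu [1B, align 1] → 1; @1: state [1B, align 1] → 2; +6 pad (align 8); @8: rss [8B, align 8] → 16; size 16, align 8
@0: e [8B, align 4] → 8
@8: m3 [1B, align 1] → 9
@9: m18 [1B, align 1] → 10
@10: m4 [2B, align 2] → 12
@12: a [2B, align 2] → 14
+2 pad (align 4)
@16: m6 [8B, align 4] → 24
@24: m15 [1B, align 1] → 25
+3 pad (align 4)
@28: m9 [8B, align 4] → 36
@36: m14 [16B, align 4] → 52
within Descriptor: state at 1
36 + 1 = 37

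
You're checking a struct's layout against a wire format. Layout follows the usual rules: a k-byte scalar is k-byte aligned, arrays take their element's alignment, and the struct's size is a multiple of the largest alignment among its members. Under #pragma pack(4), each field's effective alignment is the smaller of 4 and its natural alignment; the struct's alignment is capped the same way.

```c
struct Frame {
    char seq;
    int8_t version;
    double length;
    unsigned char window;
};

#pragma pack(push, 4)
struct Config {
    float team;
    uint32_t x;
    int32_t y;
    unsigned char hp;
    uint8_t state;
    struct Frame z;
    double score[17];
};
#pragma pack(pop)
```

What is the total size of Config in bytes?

Frame: 0..1  seq  (1B, 1-aligned); 1..2  version  (1B, 1-aligned); 2..8  -- padding (6B); 8..16  length  (8B, 8-aligned); 16..17  window  (1B, 1-aligned); 17..24  -- tail padding (7B); sizeof = 24, alignof = 8
0..4  team  (4B, 4-aligned)
4..8  x  (4B, 4-aligned)
8..12  y  (4B, 4-aligned)
12..13  hp  (1B, 1-aligned)
13..14  state  (1B, 1-aligned)
14..16  -- padding (2B)
16..40  z  (24B, 4-aligned)
40..176  score  (136B, 4-aligned)
sizeof = 176, alignof = 4

176 bytes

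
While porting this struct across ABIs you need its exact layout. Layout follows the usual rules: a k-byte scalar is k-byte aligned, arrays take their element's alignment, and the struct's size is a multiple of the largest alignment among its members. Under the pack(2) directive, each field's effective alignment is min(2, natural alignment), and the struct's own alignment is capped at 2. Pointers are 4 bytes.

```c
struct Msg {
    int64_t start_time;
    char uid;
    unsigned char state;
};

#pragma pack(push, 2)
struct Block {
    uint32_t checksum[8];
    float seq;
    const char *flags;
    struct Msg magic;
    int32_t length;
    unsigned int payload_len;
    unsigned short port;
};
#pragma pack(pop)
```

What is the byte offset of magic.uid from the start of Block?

Msg: start_time at 0 (size 8, align 8) → ends 8; uid at 8 (size 1, align 1) → ends 9; state at 9 (size 1, align 1) → ends 10; tail pad 6 to reach multiple of 8; total 16 bytes, alignment 8
checksum at 0 (size 32, align 2) → ends 32
seq at 32 (size 4, align 2) → ends 36
flags at 36 (size 4, align 2) → ends 40
magic at 40 (size 16, align 2) → ends 56
within Msg: uid at 8
40 + 8 = 48

48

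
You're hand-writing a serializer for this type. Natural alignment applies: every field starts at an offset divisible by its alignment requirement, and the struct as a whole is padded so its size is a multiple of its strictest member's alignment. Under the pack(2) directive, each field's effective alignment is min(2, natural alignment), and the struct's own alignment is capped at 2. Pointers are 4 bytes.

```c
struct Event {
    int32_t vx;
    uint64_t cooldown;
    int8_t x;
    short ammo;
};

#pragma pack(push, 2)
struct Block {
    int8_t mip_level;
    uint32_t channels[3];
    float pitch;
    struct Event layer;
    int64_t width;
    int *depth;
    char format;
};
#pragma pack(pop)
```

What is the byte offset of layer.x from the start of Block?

34

Event: @0: vx [4B, align 4] → 4; +4 pad (align 8); @8: cooldown [8B, align 8] → 16; @16: x [1B, align 1] → 17; +1 pad (align 2); @18: ammo [2B, align 2] → 20; +4 tail pad (align 8); size 24, align 8
@0: mip_level [1B, align 1] → 1
+1 pad (align 2)
@2: channels [12B, align 2] → 14
@14: pitch [4B, align 2] → 18
@18: layer [24B, align 2] → 42
within Event: x at 16
18 + 16 = 34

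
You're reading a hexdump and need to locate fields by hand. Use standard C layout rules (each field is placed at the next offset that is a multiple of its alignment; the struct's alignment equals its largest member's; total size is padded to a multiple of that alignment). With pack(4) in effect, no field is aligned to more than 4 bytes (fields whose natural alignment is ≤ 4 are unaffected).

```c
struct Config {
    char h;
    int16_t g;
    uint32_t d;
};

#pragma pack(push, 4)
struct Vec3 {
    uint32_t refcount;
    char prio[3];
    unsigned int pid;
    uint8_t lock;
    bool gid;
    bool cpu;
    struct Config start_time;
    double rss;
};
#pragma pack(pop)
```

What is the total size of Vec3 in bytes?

Config: h at 0 (size 1, align 1) → ends 1; pad 1 to align 2 for g; g at 2 (size 2, align 2) → ends 4; d at 4 (size 4, align 4) → ends 8; total 8 bytes, alignment 4
refcount at 0 (size 4, align 4) → ends 4
prio at 4 (size 3, align 1) → ends 7
pad 1 to align 4 for pid
pid at 8 (size 4, align 4) → ends 12
lock at 12 (size 1, align 1) → ends 13
gid at 13 (size 1, align 1) → ends 14
cpu at 14 (size 1, align 1) → ends 15
pad 1 to align 4 for start_time
start_time at 16 (size 8, align 4) → ends 24
rss at 24 (size 8, align 4) → ends 32
total 32 bytes, alignment 4

32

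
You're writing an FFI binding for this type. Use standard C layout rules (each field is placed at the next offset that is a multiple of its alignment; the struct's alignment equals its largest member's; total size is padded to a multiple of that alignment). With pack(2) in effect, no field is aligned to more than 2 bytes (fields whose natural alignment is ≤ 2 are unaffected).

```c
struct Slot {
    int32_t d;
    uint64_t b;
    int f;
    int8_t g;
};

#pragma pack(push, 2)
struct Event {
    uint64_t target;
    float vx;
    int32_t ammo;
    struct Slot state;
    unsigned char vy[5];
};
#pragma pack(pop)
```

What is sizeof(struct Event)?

Slot: d at 0 (size 4, align 4) → ends 4; pad 4 to align 8 for b; b at 8 (size 8, align 8) → ends 16; f at 16 (size 4, align 4) → ends 20; g at 20 (size 1, align 1) → ends 21; tail pad 3 to reach multiple of 8; total 24 bytes, alignment 8
target at 0 (size 8, align 2) → ends 8
vx at 8 (size 4, align 2) → ends 12
ammo at 12 (size 4, align 2) → ends 16
state at 16 (size 24, align 2) → ends 40
vy at 40 (size 5, align 1) → ends 45
tail pad 1 to reach multiple of 2
total 46 bytes, alignment 2

46 bytes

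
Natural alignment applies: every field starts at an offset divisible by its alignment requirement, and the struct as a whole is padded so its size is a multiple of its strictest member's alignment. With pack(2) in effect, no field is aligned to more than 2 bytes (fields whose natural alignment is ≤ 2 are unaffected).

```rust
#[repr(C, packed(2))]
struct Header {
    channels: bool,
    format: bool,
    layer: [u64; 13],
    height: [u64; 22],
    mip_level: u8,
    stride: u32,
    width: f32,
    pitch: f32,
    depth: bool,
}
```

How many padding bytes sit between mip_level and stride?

@0: channels [1B, align 1] → 1
@1: format [1B, align 1] → 2
@2: layer [104B, align 2] → 106
@106: height [176B, align 2] → 282
@282: mip_level [1B, align 1] → 283
+1 pad (align 2)
@284: stride [4B, align 2] → 288

1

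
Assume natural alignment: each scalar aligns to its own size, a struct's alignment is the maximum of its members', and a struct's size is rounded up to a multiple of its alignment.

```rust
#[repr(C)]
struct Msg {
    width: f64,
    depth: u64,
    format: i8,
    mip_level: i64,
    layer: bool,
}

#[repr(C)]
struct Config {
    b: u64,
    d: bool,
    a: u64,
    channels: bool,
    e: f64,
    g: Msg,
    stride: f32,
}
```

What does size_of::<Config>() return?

Msg: width at 0 (size 8, align 8) → ends 8; depth at 8 (size 8, align 8) → ends 16; format at 16 (size 1, align 1) → ends 17; pad 7 to align 8 for mip_level; mip_level at 24 (size 8, align 8) → ends 32; layer at 32 (size 1, align 1) → ends 33; tail pad 7 to reach multiple of 8; total 40 bytes, alignment 8
b at 0 (size 8, align 8) → ends 8
d at 8 (size 1, align 1) → ends 9
pad 7 to align 8 for a
a at 16 (size 8, align 8) → ends 24
channels at 24 (size 1, align 1) → ends 25
pad 7 to align 8 for e
e at 32 (size 8, align 8) → ends 40
g at 40 (size 40, align 8) → ends 80
stride at 80 (size 4, align 4) → ends 84
tail pad 4 to reach multiple of 8
total 88 bytes, alignment 8

88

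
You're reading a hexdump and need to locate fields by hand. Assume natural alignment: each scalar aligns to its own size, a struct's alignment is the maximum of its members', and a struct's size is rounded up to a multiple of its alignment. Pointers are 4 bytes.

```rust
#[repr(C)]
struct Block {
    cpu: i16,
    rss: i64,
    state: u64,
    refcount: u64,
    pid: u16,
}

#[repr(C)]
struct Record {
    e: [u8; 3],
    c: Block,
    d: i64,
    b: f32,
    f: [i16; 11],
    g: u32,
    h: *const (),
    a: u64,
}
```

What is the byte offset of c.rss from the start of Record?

16

Block: @0: cpu [2B, align 2] → 2; +6 pad (align 8); @8: rss [8B, align 8] → 16; @16: state [8B, align 8] → 24; @24: refcount [8B, align 8] → 32; @32: pid [2B, align 2] → 34; +6 tail pad (align 8); size 40, align 8
@0: e [3B, align 1] → 3
+5 pad (align 8)
@8: c [40B, align 8] → 48
within Block: rss at 8
8 + 8 = 16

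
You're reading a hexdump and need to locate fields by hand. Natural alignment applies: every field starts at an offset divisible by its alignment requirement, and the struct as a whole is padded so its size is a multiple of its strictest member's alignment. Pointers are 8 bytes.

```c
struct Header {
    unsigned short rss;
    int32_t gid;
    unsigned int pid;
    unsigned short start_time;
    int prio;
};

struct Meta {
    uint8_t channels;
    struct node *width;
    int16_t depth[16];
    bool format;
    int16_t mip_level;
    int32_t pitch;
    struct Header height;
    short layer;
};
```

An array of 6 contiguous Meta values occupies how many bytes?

480

Header: @0: rss [2B, align 2] → 2; +2 pad (align 4); @4: gid [4B, align 4] → 8; @8: pid [4B, align 4] → 12; @12: start_time [2B, align 2] → 14; +2 pad (align 4); @16: prio [4B, align 4] → 20; size 20, align 4
@0: channels [1B, align 1] → 1
+7 pad (align 8)
@8: width [8B, align 8] → 16
@16: depth [32B, align 2] → 48
@48: format [1B, align 1] → 49
+1 pad (align 2)
@50: mip_level [2B, align 2] → 52
@52: pitch [4B, align 4] → 56
@56: height [20B, align 4] → 76
@76: layer [2B, align 2] → 78
+2 tail pad (align 8)
size 80, align 8
array of 6: 6 × 80 = 480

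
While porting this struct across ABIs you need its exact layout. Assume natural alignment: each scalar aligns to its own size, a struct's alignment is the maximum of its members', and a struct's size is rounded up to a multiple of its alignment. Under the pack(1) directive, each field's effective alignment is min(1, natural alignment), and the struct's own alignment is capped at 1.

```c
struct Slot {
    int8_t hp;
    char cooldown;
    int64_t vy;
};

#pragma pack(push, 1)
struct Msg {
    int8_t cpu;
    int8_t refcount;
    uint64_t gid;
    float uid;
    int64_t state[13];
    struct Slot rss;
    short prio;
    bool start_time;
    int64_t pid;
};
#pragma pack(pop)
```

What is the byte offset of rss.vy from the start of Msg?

126

Slot: @0: hp [1B, align 1] → 1; @1: cooldown [1B, align 1] → 2; +6 pad (align 8); @8: vy [8B, align 8] → 16; size 16, align 8
@0: cpu [1B, align 1] → 1
@1: refcount [1B, align 1] → 2
@2: gid [8B, align 1] → 10
@10: uid [4B, align 1] → 14
@14: state [104B, align 1] → 118
@118: rss [16B, align 1] → 134
within Slot: vy at 8
118 + 8 = 126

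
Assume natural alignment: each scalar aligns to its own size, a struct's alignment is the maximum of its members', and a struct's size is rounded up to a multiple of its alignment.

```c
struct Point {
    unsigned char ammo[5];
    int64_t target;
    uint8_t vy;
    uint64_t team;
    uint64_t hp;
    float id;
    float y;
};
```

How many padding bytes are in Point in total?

10

@0: ammo [5B, align 1] → 5
+3 pad (align 8)
@8: target [8B, align 8] → 16
@16: vy [1B, align 1] → 17
+7 pad (align 8)
@24: team [8B, align 8] → 32
@32: hp [8B, align 8] → 40
@40: id [4B, align 4] → 44
@44: y [4B, align 4] → 48
size 48, align 8
data bytes 38, size 48 → padding 10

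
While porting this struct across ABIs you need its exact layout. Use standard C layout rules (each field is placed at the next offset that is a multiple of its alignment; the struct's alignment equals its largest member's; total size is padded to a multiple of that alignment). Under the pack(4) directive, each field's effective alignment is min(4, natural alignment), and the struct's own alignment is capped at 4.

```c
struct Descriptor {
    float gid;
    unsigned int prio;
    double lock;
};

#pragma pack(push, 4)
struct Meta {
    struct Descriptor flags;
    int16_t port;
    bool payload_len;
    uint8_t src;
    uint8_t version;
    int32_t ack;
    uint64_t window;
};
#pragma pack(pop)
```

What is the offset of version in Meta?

20

Descriptor: 0..4  gid  (4B, 4-aligned); 4..8  prio  (4B, 4-aligned); 8..16  lock  (8B, 8-aligned); sizeof = 16, alignof = 8
0..16  flags  (16B, 4-aligned)
16..18  port  (2B, 2-aligned)
18..19  payload_len  (1B, 1-aligned)
19..20  src  (1B, 1-aligned)
20..21  version  (1B, 1-aligned)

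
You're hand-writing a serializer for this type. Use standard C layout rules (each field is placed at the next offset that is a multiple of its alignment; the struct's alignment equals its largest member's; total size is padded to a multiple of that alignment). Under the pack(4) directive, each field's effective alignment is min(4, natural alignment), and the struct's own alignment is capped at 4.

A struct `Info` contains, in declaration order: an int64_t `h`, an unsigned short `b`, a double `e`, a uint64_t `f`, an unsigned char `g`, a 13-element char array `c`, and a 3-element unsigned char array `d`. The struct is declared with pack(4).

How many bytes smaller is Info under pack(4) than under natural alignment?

natural layout:
  0..8  h  (8B, 8-aligned)
  8..10  b  (2B, 2-aligned)
  10..16  -- padding (6B)
  16..24  e  (8B, 8-aligned)
  24..32  f  (8B, 8-aligned)
  32..33  g  (1B, 1-aligned)
  33..46  c  (13B, 1-aligned)
  46..49  d  (3B, 1-aligned)
  49..56  -- tail padding (7B)
  sizeof = 56, alignof = 8
packed(4) layout:
  0..8  h  (8B, 4-aligned)
  8..10  b  (2B, 2-aligned)
  10..12  -- padding (2B)
  12..20  e  (8B, 4-aligned)
  20..28  f  (8B, 4-aligned)
  28..29  g  (1B, 1-aligned)
  29..42  c  (13B, 1-aligned)
  42..45  d  (3B, 1-aligned)
  45..48  -- tail padding (3B)
  sizeof = 48, alignof = 4
56 − 48 = 8

8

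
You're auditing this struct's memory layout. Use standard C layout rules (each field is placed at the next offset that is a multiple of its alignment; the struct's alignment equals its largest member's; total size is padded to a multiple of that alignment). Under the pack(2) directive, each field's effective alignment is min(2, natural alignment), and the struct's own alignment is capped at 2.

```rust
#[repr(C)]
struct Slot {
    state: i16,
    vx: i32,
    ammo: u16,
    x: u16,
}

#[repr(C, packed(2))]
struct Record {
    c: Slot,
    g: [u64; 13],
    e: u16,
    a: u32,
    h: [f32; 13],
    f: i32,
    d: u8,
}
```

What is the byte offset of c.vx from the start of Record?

4

Slot: state at 0 (size 2, align 2) → ends 2; pad 2 to align 4 for vx; vx at 4 (size 4, align 4) → ends 8; ammo at 8 (size 2, align 2) → ends 10; x at 10 (size 2, align 2) → ends 12; total 12 bytes, alignment 4
c at 0 (size 12, align 2) → ends 12
within Slot: vx at 4
0 + 4 = 4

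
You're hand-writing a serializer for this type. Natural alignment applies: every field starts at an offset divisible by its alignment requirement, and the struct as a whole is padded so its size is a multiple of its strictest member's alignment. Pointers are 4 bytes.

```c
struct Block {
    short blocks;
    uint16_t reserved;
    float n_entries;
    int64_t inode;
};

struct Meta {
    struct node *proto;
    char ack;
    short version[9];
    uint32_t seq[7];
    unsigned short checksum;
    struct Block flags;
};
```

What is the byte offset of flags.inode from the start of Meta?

64

Block: @0: blocks [2B, align 2] → 2; @2: reserved [2B, align 2] → 4; @4: n_entries [4B, align 4] → 8; @8: inode [8B, align 8] → 16; size 16, align 8
@0: proto [4B, align 4] → 4
@4: ack [1B, align 1] → 5
+1 pad (align 2)
@6: version [18B, align 2] → 24
@24: seq [28B, align 4] → 52
@52: checksum [2B, align 2] → 54
+2 pad (align 8)
@56: flags [16B, align 8] → 72
within Block: inode at 8
56 + 8 = 64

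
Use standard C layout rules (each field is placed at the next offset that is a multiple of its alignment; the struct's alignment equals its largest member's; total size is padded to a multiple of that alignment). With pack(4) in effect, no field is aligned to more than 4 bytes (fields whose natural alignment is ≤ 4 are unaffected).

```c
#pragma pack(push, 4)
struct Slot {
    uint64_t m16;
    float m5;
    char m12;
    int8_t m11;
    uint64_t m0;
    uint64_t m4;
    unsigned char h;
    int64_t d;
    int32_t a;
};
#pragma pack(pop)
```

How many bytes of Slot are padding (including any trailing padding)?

m16 at 0 (size 8, align 4) → ends 8
m5 at 8 (size 4, align 4) → ends 12
m12 at 12 (size 1, align 1) → ends 13
m11 at 13 (size 1, align 1) → ends 14
pad 2 to align 4 for m0
m0 at 16 (size 8, align 4) → ends 24
m4 at 24 (size 8, align 4) → ends 32
h at 32 (size 1, align 1) → ends 33
pad 3 to align 4 for d
d at 36 (size 8, align 4) → ends 44
a at 44 (size 4, align 4) → ends 48
total 48 bytes, alignment 4
data bytes 43, size 48 → padding 5

5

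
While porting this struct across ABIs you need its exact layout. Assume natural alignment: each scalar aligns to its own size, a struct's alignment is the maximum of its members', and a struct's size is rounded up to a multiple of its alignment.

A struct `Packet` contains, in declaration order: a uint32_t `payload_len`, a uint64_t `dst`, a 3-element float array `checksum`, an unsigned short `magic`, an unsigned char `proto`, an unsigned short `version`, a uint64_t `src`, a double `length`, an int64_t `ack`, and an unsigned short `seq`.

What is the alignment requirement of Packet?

8

member alignments: payload_len=4, dst=8, checksum=4, magic=2, proto=1, version=2, src=8, length=8, ack=8, seq=2
max = 8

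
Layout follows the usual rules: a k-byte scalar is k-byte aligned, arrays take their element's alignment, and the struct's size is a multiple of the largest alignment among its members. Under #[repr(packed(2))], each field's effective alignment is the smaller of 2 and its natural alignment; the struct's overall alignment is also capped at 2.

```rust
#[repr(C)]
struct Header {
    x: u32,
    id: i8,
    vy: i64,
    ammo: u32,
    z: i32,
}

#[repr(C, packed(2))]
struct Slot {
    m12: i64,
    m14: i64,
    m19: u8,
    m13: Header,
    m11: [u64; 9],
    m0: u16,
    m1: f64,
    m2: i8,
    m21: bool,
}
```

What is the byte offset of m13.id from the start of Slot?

22

Header: x at 0 (size 4, align 4) → ends 4; id at 4 (size 1, align 1) → ends 5; pad 3 to align 8 for vy; vy at 8 (size 8, align 8) → ends 16; ammo at 16 (size 4, align 4) → ends 20; z at 20 (size 4, align 4) → ends 24; total 24 bytes, alignment 8
m12 at 0 (size 8, align 2) → ends 8
m14 at 8 (size 8, align 2) → ends 16
m19 at 16 (size 1, align 1) → ends 17
pad 1 to align 2 for m13
m13 at 18 (size 24, align 2) → ends 42
within Header: id at 4
18 + 4 = 22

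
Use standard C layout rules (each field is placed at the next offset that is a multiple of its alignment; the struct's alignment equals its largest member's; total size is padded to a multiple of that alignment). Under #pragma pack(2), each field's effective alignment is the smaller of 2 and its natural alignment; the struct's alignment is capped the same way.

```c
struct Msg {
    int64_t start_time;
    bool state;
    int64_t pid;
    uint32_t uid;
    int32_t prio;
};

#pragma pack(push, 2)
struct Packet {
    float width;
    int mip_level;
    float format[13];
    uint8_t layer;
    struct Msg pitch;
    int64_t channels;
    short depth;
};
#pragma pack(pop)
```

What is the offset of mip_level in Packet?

4

Msg: @0: start_time [8B, align 8] → 8; @8: state [1B, align 1] → 9; +7 pad (align 8); @16: pid [8B, align 8] → 24; @24: uid [4B, align 4] → 28; @28: prio [4B, align 4] → 32; size 32, align 8
@0: width [4B, align 2] → 4
@4: mip_level [4B, align 2] → 8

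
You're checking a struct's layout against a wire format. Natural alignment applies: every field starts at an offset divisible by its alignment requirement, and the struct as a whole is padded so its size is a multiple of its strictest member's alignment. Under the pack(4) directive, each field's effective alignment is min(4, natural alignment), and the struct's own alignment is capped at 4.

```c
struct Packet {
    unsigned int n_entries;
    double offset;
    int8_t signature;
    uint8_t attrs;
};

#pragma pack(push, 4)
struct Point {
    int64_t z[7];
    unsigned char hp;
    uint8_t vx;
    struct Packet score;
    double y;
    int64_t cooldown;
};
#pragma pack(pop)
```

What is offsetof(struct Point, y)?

84

Packet: 0..4  n_entries  (4B, 4-aligned); 4..8  -- padding (4B); 8..16  offset  (8B, 8-aligned); 16..17  signature  (1B, 1-aligned); 17..18  attrs  (1B, 1-aligned); 18..24  -- tail padding (6B); sizeof = 24, alignof = 8
0..56  z  (56B, 4-aligned)
56..57  hp  (1B, 1-aligned)
57..58  vx  (1B, 1-aligned)
58..60  -- padding (2B)
60..84  score  (24B, 4-aligned)
84..92  y  (8B, 4-aligned)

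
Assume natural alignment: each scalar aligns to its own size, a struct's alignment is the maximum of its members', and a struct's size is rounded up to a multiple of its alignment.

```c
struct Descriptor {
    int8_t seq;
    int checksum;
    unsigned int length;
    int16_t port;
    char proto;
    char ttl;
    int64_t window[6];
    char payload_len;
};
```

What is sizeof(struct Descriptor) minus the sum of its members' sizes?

seq at 0 (size 1, align 1) → ends 1
pad 3 to align 4 for checksum
checksum at 4 (size 4, align 4) → ends 8
length at 8 (size 4, align 4) → ends 12
port at 12 (size 2, align 2) → ends 14
proto at 14 (size 1, align 1) → ends 15
ttl at 15 (size 1, align 1) → ends 16
window at 16 (size 48, align 8) → ends 64
payload_len at 64 (size 1, align 1) → ends 65
tail pad 7 to reach multiple of 8
total 72 bytes, alignment 8
data bytes 62, size 72 → padding 10

10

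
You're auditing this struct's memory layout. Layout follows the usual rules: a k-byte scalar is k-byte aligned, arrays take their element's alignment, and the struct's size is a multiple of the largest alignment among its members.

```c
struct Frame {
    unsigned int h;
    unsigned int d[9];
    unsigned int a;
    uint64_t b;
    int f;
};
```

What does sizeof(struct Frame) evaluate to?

0..4  h  (4B, 4-aligned)
4..40  d  (36B, 4-aligned)
40..44  a  (4B, 4-aligned)
44..48  -- padding (4B)
48..56  b  (8B, 8-aligned)
56..60  f  (4B, 4-aligned)
60..64  -- tail padding (4B)
sizeof = 64, alignof = 8

64 bytes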